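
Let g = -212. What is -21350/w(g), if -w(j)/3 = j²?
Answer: 10675/67416 ≈ 0.15835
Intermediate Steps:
w(j) = -3*j²
-21350/w(g) = -21350/((-3*(-212)²)) = -21350/((-3*44944)) = -21350/(-134832) = -21350*(-1/134832) = 10675/67416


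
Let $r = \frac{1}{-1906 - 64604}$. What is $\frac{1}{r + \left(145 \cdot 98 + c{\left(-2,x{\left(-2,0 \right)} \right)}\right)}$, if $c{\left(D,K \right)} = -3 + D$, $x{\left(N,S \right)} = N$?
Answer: $\frac{66510}{944774549} \approx 7.0398 \cdot 10^{-5}$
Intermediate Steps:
$r = - \frac{1}{66510}$ ($r = \frac{1}{-66510} = - \frac{1}{66510} \approx -1.5035 \cdot 10^{-5}$)
$\frac{1}{r + \left(145 \cdot 98 + c{\left(-2,x{\left(-2,0 \right)} \right)}\right)} = \frac{1}{- \frac{1}{66510} + \left(145 \cdot 98 - 5\right)} = \frac{1}{- \frac{1}{66510} + \left(14210 - 5\right)} = \frac{1}{- \frac{1}{66510} + 14205} = \frac{1}{\frac{944774549}{66510}} = \frac{66510}{944774549}$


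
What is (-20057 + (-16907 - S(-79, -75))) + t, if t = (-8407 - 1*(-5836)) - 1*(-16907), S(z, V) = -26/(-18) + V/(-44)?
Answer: -8961935/396 ≈ -22631.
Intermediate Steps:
S(z, V) = 13/9 - V/44 (S(z, V) = -26*(-1/18) + V*(-1/44) = 13/9 - V/44)
t = 14336 (t = (-8407 + 5836) + 16907 = -2571 + 16907 = 14336)
(-20057 + (-16907 - S(-79, -75))) + t = (-20057 + (-16907 - (13/9 - 1/44*(-75)))) + 14336 = (-20057 + (-16907 - (13/9 + 75/44))) + 14336 = (-20057 + (-16907 - 1*1247/396)) + 14336 = (-20057 + (-16907 - 1247/396)) + 14336 = (-20057 - 6696419/396) + 14336 = -14638991/396 + 14336 = -8961935/396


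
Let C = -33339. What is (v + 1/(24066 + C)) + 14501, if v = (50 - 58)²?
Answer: 135061244/9273 ≈ 14565.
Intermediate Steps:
v = 64 (v = (-8)² = 64)
(v + 1/(24066 + C)) + 14501 = (64 + 1/(24066 - 33339)) + 14501 = (64 + 1/(-9273)) + 14501 = (64 - 1/9273) + 14501 = 593471/9273 + 14501 = 135061244/9273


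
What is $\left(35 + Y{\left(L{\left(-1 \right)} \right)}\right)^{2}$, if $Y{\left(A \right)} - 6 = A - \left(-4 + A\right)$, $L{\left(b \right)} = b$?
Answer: $2025$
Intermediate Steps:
$Y{\left(A \right)} = 10$ ($Y{\left(A \right)} = 6 + \left(A - \left(-4 + A\right)\right) = 6 + 4 = 10$)
$\left(35 + Y{\left(L{\left(-1 \right)} \right)}\right)^{2} = \left(35 + 10\right)^{2} = 45^{2} = 2025$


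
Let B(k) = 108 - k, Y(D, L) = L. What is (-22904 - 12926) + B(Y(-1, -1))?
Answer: -35721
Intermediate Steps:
(-22904 - 12926) + B(Y(-1, -1)) = (-22904 - 12926) + (108 - 1*(-1)) = -35830 + (108 + 1) = -35830 + 109 = -35721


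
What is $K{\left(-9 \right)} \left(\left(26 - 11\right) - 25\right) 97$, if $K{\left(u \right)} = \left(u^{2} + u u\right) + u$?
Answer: $-148410$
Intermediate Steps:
$K{\left(u \right)} = u + 2 u^{2}$ ($K{\left(u \right)} = \left(u^{2} + u^{2}\right) + u = 2 u^{2} + u = u + 2 u^{2}$)
$K{\left(-9 \right)} \left(\left(26 - 11\right) - 25\right) 97 = - 9 \left(1 + 2 \left(-9\right)\right) \left(\left(26 - 11\right) - 25\right) 97 = - 9 \left(1 - 18\right) \left(15 - 25\right) 97 = \left(-9\right) \left(-17\right) \left(-10\right) 97 = 153 \left(-10\right) 97 = \left(-1530\right) 97 = -148410$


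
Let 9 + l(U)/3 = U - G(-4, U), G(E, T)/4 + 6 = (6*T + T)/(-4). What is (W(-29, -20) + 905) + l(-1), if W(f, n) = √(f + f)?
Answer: 926 + I*√58 ≈ 926.0 + 7.6158*I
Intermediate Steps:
G(E, T) = -24 - 7*T (G(E, T) = -24 + 4*((6*T + T)/(-4)) = -24 + 4*((7*T)*(-¼)) = -24 + 4*(-7*T/4) = -24 - 7*T)
W(f, n) = √2*√f (W(f, n) = √(2*f) = √2*√f)
l(U) = 45 + 24*U (l(U) = -27 + 3*(U - (-24 - 7*U)) = -27 + 3*(U + (24 + 7*U)) = -27 + 3*(24 + 8*U) = -27 + (72 + 24*U) = 45 + 24*U)
(W(-29, -20) + 905) + l(-1) = (√2*√(-29) + 905) + (45 + 24*(-1)) = (√2*(I*√29) + 905) + (45 - 24) = (I*√58 + 905) + 21 = (905 + I*√58) + 21 = 926 + I*√58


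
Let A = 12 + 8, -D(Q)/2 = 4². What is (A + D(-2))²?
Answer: 144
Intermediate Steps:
D(Q) = -32 (D(Q) = -2*4² = -2*16 = -32)
A = 20
(A + D(-2))² = (20 - 32)² = (-12)² = 144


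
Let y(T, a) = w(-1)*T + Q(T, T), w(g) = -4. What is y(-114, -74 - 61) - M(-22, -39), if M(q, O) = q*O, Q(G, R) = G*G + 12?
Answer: 12606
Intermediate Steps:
Q(G, R) = 12 + G² (Q(G, R) = G² + 12 = 12 + G²)
M(q, O) = O*q
y(T, a) = 12 + T² - 4*T (y(T, a) = -4*T + (12 + T²) = 12 + T² - 4*T)
y(-114, -74 - 61) - M(-22, -39) = (12 + (-114)² - 4*(-114)) - (-39)*(-22) = (12 + 12996 + 456) - 1*858 = 13464 - 858 = 12606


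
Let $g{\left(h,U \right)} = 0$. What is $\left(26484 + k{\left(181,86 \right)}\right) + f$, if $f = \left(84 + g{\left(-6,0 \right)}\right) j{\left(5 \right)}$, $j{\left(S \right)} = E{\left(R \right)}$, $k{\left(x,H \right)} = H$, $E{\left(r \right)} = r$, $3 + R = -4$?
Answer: $25982$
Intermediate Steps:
$R = -7$ ($R = -3 - 4 = -7$)
$j{\left(S \right)} = -7$
$f = -588$ ($f = \left(84 + 0\right) \left(-7\right) = 84 \left(-7\right) = -588$)
$\left(26484 + k{\left(181,86 \right)}\right) + f = \left(26484 + 86\right) - 588 = 26570 - 588 = 25982$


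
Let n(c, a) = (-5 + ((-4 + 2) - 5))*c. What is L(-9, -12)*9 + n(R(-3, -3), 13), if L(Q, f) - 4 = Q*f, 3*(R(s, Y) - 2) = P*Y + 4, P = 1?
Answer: 980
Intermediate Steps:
R(s, Y) = 10/3 + Y/3 (R(s, Y) = 2 + (1*Y + 4)/3 = 2 + (Y + 4)/3 = 2 + (4 + Y)/3 = 2 + (4/3 + Y/3) = 10/3 + Y/3)
L(Q, f) = 4 + Q*f
n(c, a) = -12*c (n(c, a) = (-5 + (-2 - 5))*c = (-5 - 7)*c = -12*c)
L(-9, -12)*9 + n(R(-3, -3), 13) = (4 - 9*(-12))*9 - 12*(10/3 + (⅓)*(-3)) = (4 + 108)*9 - 12*(10/3 - 1) = 112*9 - 12*7/3 = 1008 - 28 = 980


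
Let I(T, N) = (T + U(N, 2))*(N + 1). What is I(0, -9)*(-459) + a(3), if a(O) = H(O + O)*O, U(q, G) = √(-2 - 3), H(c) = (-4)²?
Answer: 48 + 3672*I*√5 ≈ 48.0 + 8210.8*I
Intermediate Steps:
H(c) = 16
U(q, G) = I*√5 (U(q, G) = √(-5) = I*√5)
I(T, N) = (1 + N)*(T + I*√5) (I(T, N) = (T + I*√5)*(N + 1) = (T + I*√5)*(1 + N) = (1 + N)*(T + I*√5))
a(O) = 16*O
I(0, -9)*(-459) + a(3) = (0 + I*√5 - 9*0 + I*(-9)*√5)*(-459) + 16*3 = (0 + I*√5 + 0 - 9*I*√5)*(-459) + 48 = -8*I*√5*(-459) + 48 = 3672*I*√5 + 48 = 48 + 3672*I*√5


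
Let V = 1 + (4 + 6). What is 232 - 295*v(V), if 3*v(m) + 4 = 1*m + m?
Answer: -1538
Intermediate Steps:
V = 11 (V = 1 + 10 = 11)
v(m) = -4/3 + 2*m/3 (v(m) = -4/3 + (1*m + m)/3 = -4/3 + (m + m)/3 = -4/3 + (2*m)/3 = -4/3 + 2*m/3)
232 - 295*v(V) = 232 - 295*(-4/3 + (2/3)*11) = 232 - 295*(-4/3 + 22/3) = 232 - 295*6 = 232 - 1770 = -1538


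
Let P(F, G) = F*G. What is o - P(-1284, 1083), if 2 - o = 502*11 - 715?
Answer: 1385767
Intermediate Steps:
o = -4805 (o = 2 - (502*11 - 715) = 2 - (5522 - 715) = 2 - 1*4807 = 2 - 4807 = -4805)
o - P(-1284, 1083) = -4805 - (-1284)*1083 = -4805 - 1*(-1390572) = -4805 + 1390572 = 1385767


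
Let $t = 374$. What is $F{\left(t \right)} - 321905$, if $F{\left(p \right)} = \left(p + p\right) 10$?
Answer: $-314425$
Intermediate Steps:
$F{\left(p \right)} = 20 p$ ($F{\left(p \right)} = 2 p 10 = 20 p$)
$F{\left(t \right)} - 321905 = 20 \cdot 374 - 321905 = 7480 - 321905 = -314425$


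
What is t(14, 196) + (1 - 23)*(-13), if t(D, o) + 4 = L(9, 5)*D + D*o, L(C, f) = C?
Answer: 3152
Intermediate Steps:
t(D, o) = -4 + 9*D + D*o (t(D, o) = -4 + (9*D + D*o) = -4 + 9*D + D*o)
t(14, 196) + (1 - 23)*(-13) = (-4 + 9*14 + 14*196) + (1 - 23)*(-13) = (-4 + 126 + 2744) - 22*(-13) = 2866 + 286 = 3152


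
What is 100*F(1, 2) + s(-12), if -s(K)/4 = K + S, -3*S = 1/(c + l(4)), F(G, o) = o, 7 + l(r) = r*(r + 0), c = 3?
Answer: 2233/9 ≈ 248.11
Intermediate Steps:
l(r) = -7 + r² (l(r) = -7 + r*(r + 0) = -7 + r*r = -7 + r²)
S = -1/36 (S = -1/(3*(3 + (-7 + 4²))) = -1/(3*(3 + (-7 + 16))) = -1/(3*(3 + 9)) = -⅓/12 = -⅓*1/12 = -1/36 ≈ -0.027778)
s(K) = ⅑ - 4*K (s(K) = -4*(K - 1/36) = -4*(-1/36 + K) = ⅑ - 4*K)
100*F(1, 2) + s(-12) = 100*2 + (⅑ - 4*(-12)) = 200 + (⅑ + 48) = 200 + 433/9 = 2233/9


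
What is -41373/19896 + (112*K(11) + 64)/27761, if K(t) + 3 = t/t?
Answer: -383913071/184110952 ≈ -2.0852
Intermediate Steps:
K(t) = -2 (K(t) = -3 + t/t = -3 + 1 = -2)
-41373/19896 + (112*K(11) + 64)/27761 = -41373/19896 + (112*(-2) + 64)/27761 = -41373*1/19896 + (-224 + 64)*(1/27761) = -13791/6632 - 160*1/27761 = -13791/6632 - 160/27761 = -383913071/184110952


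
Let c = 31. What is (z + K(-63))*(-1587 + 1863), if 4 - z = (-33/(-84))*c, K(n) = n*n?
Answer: 7652307/7 ≈ 1.0932e+6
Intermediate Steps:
K(n) = n²
z = -229/28 (z = 4 - (-33/(-84))*31 = 4 - (-33*(-1/84))*31 = 4 - 11*31/28 = 4 - 1*341/28 = 4 - 341/28 = -229/28 ≈ -8.1786)
(z + K(-63))*(-1587 + 1863) = (-229/28 + (-63)²)*(-1587 + 1863) = (-229/28 + 3969)*276 = (110903/28)*276 = 7652307/7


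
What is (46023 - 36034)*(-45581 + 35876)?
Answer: -96943245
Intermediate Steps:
(46023 - 36034)*(-45581 + 35876) = 9989*(-9705) = -96943245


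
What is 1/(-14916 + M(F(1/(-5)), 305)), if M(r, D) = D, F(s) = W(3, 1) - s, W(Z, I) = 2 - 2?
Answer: -1/14611 ≈ -6.8442e-5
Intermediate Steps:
W(Z, I) = 0
F(s) = -s (F(s) = 0 - s = -s)
1/(-14916 + M(F(1/(-5)), 305)) = 1/(-14916 + 305) = 1/(-14611) = -1/14611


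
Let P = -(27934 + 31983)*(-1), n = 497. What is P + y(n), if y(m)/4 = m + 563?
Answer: 64157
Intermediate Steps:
y(m) = 2252 + 4*m (y(m) = 4*(m + 563) = 4*(563 + m) = 2252 + 4*m)
P = 59917 (P = -59917*(-1) = -1*(-59917) = 59917)
P + y(n) = 59917 + (2252 + 4*497) = 59917 + (2252 + 1988) = 59917 + 4240 = 64157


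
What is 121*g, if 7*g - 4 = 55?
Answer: 7139/7 ≈ 1019.9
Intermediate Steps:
g = 59/7 (g = 4/7 + (1/7)*55 = 4/7 + 55/7 = 59/7 ≈ 8.4286)
121*g = 121*(59/7) = 7139/7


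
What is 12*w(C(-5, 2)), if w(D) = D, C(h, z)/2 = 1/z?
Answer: 12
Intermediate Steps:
C(h, z) = 2/z
12*w(C(-5, 2)) = 12*(2/2) = 12*(2*(½)) = 12*1 = 12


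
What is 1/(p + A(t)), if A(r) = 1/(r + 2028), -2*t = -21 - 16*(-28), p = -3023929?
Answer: -3629/10973838339 ≈ -3.3070e-7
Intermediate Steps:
t = -427/2 (t = -(-21 - 16*(-28))/2 = -(-21 + 448)/2 = -½*427 = -427/2 ≈ -213.50)
A(r) = 1/(2028 + r)
1/(p + A(t)) = 1/(-3023929 + 1/(2028 - 427/2)) = 1/(-3023929 + 1/(3629/2)) = 1/(-3023929 + 2/3629) = 1/(-10973838339/3629) = -3629/10973838339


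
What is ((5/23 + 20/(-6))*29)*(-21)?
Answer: 43645/23 ≈ 1897.6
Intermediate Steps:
((5/23 + 20/(-6))*29)*(-21) = ((5*(1/23) + 20*(-⅙))*29)*(-21) = ((5/23 - 10/3)*29)*(-21) = -215/69*29*(-21) = -6235/69*(-21) = 43645/23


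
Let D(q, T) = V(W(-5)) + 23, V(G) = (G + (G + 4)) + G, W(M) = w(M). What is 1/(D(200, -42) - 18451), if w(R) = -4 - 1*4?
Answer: -1/18448 ≈ -5.4206e-5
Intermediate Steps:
w(R) = -8 (w(R) = -4 - 4 = -8)
W(M) = -8
V(G) = 4 + 3*G (V(G) = (G + (4 + G)) + G = (4 + 2*G) + G = 4 + 3*G)
D(q, T) = 3 (D(q, T) = (4 + 3*(-8)) + 23 = (4 - 24) + 23 = -20 + 23 = 3)
1/(D(200, -42) - 18451) = 1/(3 - 18451) = 1/(-18448) = -1/18448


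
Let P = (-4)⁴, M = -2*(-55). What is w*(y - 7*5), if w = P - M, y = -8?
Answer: -6278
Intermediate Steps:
M = 110
P = 256
w = 146 (w = 256 - 1*110 = 256 - 110 = 146)
w*(y - 7*5) = 146*(-8 - 7*5) = 146*(-8 - 35) = 146*(-43) = -6278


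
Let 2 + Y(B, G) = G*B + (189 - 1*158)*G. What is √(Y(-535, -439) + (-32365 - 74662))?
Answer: √114227 ≈ 337.97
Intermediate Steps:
Y(B, G) = -2 + 31*G + B*G (Y(B, G) = -2 + (G*B + (189 - 1*158)*G) = -2 + (B*G + (189 - 158)*G) = -2 + (B*G + 31*G) = -2 + (31*G + B*G) = -2 + 31*G + B*G)
√(Y(-535, -439) + (-32365 - 74662)) = √((-2 + 31*(-439) - 535*(-439)) + (-32365 - 74662)) = √((-2 - 13609 + 234865) - 107027) = √(221254 - 107027) = √114227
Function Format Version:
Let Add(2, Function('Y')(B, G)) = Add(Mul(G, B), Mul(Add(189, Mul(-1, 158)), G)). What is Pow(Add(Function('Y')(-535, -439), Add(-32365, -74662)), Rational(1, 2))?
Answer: Pow(114227, Rational(1, 2)) ≈ 337.97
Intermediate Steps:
Function('Y')(B, G) = Add(-2, Mul(31, G), Mul(B, G)) (Function('Y')(B, G) = Add(-2, Add(Mul(G, B), Mul(Add(189, Mul(-1, 158)), G))) = Add(-2, Add(Mul(B, G), Mul(Add(189, -158), G))) = Add(-2, Add(Mul(B, G), Mul(31, G))) = Add(-2, Add(Mul(31, G), Mul(B, G))) = Add(-2, Mul(31, G), Mul(B, G)))
Pow(Add(Function('Y')(-535, -439), Add(-32365, -74662)), Rational(1, 2)) = Pow(Add(Add(-2, Mul(31, -439), Mul(-535, -439)), Add(-32365, -74662)), Rational(1, 2)) = Pow(Add(Add(-2, -13609, 234865), -107027), Rational(1, 2)) = Pow(Add(221254, -107027), Rational(1, 2)) = Pow(114227, Rational(1, 2))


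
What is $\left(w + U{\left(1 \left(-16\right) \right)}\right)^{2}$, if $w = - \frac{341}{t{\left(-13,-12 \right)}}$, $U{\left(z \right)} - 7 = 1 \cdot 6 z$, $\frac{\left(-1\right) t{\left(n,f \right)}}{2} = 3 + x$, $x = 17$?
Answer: $\frac{10361961}{1600} \approx 6476.2$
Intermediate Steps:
$t{\left(n,f \right)} = -40$ ($t{\left(n,f \right)} = - 2 \left(3 + 17\right) = \left(-2\right) 20 = -40$)
$U{\left(z \right)} = 7 + 6 z$ ($U{\left(z \right)} = 7 + 1 \cdot 6 z = 7 + 6 z$)
$w = \frac{341}{40}$ ($w = - \frac{341}{-40} = \left(-341\right) \left(- \frac{1}{40}\right) = \frac{341}{40} \approx 8.525$)
$\left(w + U{\left(1 \left(-16\right) \right)}\right)^{2} = \left(\frac{341}{40} + \left(7 + 6 \cdot 1 \left(-16\right)\right)\right)^{2} = \left(\frac{341}{40} + \left(7 + 6 \left(-16\right)\right)\right)^{2} = \left(\frac{341}{40} + \left(7 - 96\right)\right)^{2} = \left(\frac{341}{40} - 89\right)^{2} = \left(- \frac{3219}{40}\right)^{2} = \frac{10361961}{1600}$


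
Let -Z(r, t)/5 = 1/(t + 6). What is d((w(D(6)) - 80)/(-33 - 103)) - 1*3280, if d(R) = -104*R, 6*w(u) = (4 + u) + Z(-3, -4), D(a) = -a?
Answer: -13367/4 ≈ -3341.8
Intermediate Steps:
Z(r, t) = -5/(6 + t) (Z(r, t) = -5/(t + 6) = -5/(6 + t))
w(u) = ¼ + u/6 (w(u) = ((4 + u) - 5/(6 - 4))/6 = ((4 + u) - 5/2)/6 = (3/2 + u)/6 = ¼ + u/6)
d((w(D(6)) - 80)/(-33 - 103)) - 1*3280 = -104*((¼ + (-1*6)/6) - 80)/(-33 - 103) - 1*3280 = -104*((¼ + (⅙)*(-6)) - 80)/(-136) - 3280 = -104*((¼ - 1) - 80)*(-1)/136 - 3280 = -104*(-¾ - 80)*(-1)/136 - 3280 = -(-8398)*(-1)/136 - 3280 = -104*19/32 - 3280 = -247/4 - 3280 = -13367/4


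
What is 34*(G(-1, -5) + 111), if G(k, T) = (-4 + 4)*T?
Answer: 3774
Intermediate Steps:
G(k, T) = 0 (G(k, T) = 0*T = 0)
34*(G(-1, -5) + 111) = 34*(0 + 111) = 34*111 = 3774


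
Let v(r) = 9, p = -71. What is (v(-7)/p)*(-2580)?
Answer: 23220/71 ≈ 327.04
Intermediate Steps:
(v(-7)/p)*(-2580) = (9/(-71))*(-2580) = (9*(-1/71))*(-2580) = -9/71*(-2580) = 23220/71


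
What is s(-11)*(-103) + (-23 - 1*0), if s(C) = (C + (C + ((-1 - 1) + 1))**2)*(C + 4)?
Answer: 95870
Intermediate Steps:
s(C) = (4 + C)*(C + (-1 + C)**2) (s(C) = (C + (C + (-2 + 1))**2)*(4 + C) = (C + (C - 1)**2)*(4 + C) = (C + (-1 + C)**2)*(4 + C) = (4 + C)*(C + (-1 + C)**2))
s(-11)*(-103) + (-23 - 1*0) = (4 + (-11)**3 - 3*(-11) + 3*(-11)**2)*(-103) + (-23 - 1*0) = (4 - 1331 + 33 + 3*121)*(-103) + (-23 + 0) = (4 - 1331 + 33 + 363)*(-103) - 23 = -931*(-103) - 23 = 95893 - 23 = 95870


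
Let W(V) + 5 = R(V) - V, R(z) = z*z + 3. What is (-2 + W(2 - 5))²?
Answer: 64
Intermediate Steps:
R(z) = 3 + z² (R(z) = z² + 3 = 3 + z²)
W(V) = -2 + V² - V (W(V) = -5 + ((3 + V²) - V) = -5 + (3 + V² - V) = -2 + V² - V)
(-2 + W(2 - 5))² = (-2 + (-2 + (2 - 5)² - (2 - 5)))² = (-2 + (-2 + (-3)² - 1*(-3)))² = (-2 + (-2 + 9 + 3))² = (-2 + 10)² = 8² = 64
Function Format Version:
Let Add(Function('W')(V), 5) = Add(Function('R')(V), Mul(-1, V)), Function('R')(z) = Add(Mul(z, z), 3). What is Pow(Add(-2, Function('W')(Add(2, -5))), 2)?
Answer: 64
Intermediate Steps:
Function('R')(z) = Add(3, Pow(z, 2)) (Function('R')(z) = Add(Pow(z, 2), 3) = Add(3, Pow(z, 2)))
Function('W')(V) = Add(-2, Pow(V, 2), Mul(-1, V)) (Function('W')(V) = Add(-5, Add(Add(3, Pow(V, 2)), Mul(-1, V))) = Add(-5, Add(3, Pow(V, 2), Mul(-1, V))) = Add(-2, Pow(V, 2), Mul(-1, V)))
Pow(Add(-2, Function('W')(Add(2, -5))), 2) = Pow(Add(-2, Add(-2, Pow(Add(2, -5), 2), Mul(-1, Add(2, -5)))), 2) = Pow(Add(-2, Add(-2, Pow(-3, 2), Mul(-1, -3))), 2) = Pow(Add(-2, Add(-2, 9, 3)), 2) = Pow(Add(-2, 10), 2) = Pow(8, 2) = 64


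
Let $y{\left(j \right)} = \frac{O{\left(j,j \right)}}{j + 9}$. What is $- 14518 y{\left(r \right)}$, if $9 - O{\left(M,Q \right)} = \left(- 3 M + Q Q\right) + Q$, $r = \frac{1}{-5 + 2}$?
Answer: $- \frac{537166}{39} \approx -13773.0$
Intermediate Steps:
$r = - \frac{1}{3}$ ($r = \frac{1}{-3} = - \frac{1}{3} \approx -0.33333$)
$O{\left(M,Q \right)} = 9 - Q - Q^{2} + 3 M$ ($O{\left(M,Q \right)} = 9 - \left(\left(- 3 M + Q Q\right) + Q\right) = 9 - \left(\left(- 3 M + Q^{2}\right) + Q\right) = 9 - \left(\left(Q^{2} - 3 M\right) + Q\right) = 9 - \left(Q + Q^{2} - 3 M\right) = 9 - Q - Q^{2} + 3 M$)
$y{\left(j \right)} = \frac{9 - j^{2} + 2 j}{9 + j}$ ($y{\left(j \right)} = \frac{9 - j - j^{2} + 3 j}{j + 9} = \frac{9 - j^{2} + 2 j}{9 + j}$)
$- 14518 y{\left(r \right)} = - 14518 \frac{9 - \left(- \frac{1}{3}\right)^{2} + 2 \left(- \frac{1}{3}\right)}{9 - \frac{1}{3}} = - 14518 \frac{9 - \frac{1}{9} - \frac{2}{3}}{\frac{26}{3}} = - 14518 \frac{3 \left(9 - \frac{1}{9} - \frac{2}{3}\right)}{26} = - 14518 \cdot \frac{3}{26} \cdot \frac{74}{9} = \left(-14518\right) \frac{37}{39} = - \frac{537166}{39}$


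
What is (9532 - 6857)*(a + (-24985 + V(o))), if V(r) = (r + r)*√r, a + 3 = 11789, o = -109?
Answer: -35307325 - 583150*I*√109 ≈ -3.5307e+7 - 6.0883e+6*I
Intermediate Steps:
a = 11786 (a = -3 + 11789 = 11786)
V(r) = 2*r^(3/2) (V(r) = (2*r)*√r = 2*r^(3/2))
(9532 - 6857)*(a + (-24985 + V(o))) = (9532 - 6857)*(11786 + (-24985 + 2*(-109)^(3/2))) = 2675*(11786 + (-24985 + 2*(-109*I*√109))) = 2675*(11786 + (-24985 - 218*I*√109)) = 2675*(-13199 - 218*I*√109) = -35307325 - 583150*I*√109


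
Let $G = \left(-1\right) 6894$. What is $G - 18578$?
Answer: $-25472$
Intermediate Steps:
$G = -6894$
$G - 18578 = -6894 - 18578 = -25472$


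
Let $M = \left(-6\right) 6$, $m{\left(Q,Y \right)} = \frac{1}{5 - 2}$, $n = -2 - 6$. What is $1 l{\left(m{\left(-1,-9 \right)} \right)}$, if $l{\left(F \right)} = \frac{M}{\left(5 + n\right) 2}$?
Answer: $6$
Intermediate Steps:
$n = -8$ ($n = -2 - 6 = -8$)
$m{\left(Q,Y \right)} = \frac{1}{3}$
$M = -36$
$l{\left(F \right)} = 6$ ($l{\left(F \right)} = - \frac{36}{\left(5 - 8\right) 2} = - \frac{36}{\left(-3\right) 2} = - \frac{36}{-6} = \left(-36\right) \left(- \frac{1}{6}\right) = 6$)
$1 l{\left(m{\left(-1,-9 \right)} \right)} = 1 \cdot 6 = 6$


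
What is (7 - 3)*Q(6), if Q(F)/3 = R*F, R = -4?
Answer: -288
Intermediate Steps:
Q(F) = -12*F (Q(F) = 3*(-4*F) = -12*F)
(7 - 3)*Q(6) = (7 - 3)*(-12*6) = 4*(-72) = -288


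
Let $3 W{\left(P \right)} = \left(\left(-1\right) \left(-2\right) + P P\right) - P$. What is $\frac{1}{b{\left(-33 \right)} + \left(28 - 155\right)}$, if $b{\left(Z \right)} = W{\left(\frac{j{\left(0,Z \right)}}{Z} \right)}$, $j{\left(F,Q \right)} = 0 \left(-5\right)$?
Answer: $- \frac{3}{379} \approx -0.0079156$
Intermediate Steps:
$j{\left(F,Q \right)} = 0$
$W{\left(P \right)} = \frac{2}{3} - \frac{P}{3} + \frac{P^{2}}{3}$ ($W{\left(P \right)} = \frac{\left(\left(-1\right) \left(-2\right) + P P\right) - P}{3} = \frac{\left(2 + P^{2}\right) - P}{3} = \frac{2 + P^{2} - P}{3} = \frac{2}{3} - \frac{P}{3} + \frac{P^{2}}{3}$)
$b{\left(Z \right)} = \frac{2}{3}$ ($b{\left(Z \right)} = \frac{2}{3} - \frac{0 \frac{1}{Z}}{3} + \frac{\left(\frac{0}{Z}\right)^{2}}{3} = \frac{2}{3} - 0 + \frac{0^{2}}{3} = \frac{2}{3} + 0 + \frac{1}{3} \cdot 0 = \frac{2}{3} + 0 + 0 = \frac{2}{3}$)
$\frac{1}{b{\left(-33 \right)} + \left(28 - 155\right)} = \frac{1}{\frac{2}{3} + \left(28 - 155\right)} = \frac{1}{\frac{2}{3} - 127} = \frac{1}{- \frac{379}{3}} = - \frac{3}{379}$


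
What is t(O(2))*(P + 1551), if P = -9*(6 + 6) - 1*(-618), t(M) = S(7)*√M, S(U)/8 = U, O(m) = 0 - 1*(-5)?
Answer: 115416*√5 ≈ 2.5808e+5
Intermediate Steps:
O(m) = 5 (O(m) = 0 + 5 = 5)
S(U) = 8*U
t(M) = 56*√M (t(M) = (8*7)*√M = 56*√M)
P = 510 (P = -9*12 + 618 = -108 + 618 = 510)
t(O(2))*(P + 1551) = (56*√5)*(510 + 1551) = (56*√5)*2061 = 115416*√5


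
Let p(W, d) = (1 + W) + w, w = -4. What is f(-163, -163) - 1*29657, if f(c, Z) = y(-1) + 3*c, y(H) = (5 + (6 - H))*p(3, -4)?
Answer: -30146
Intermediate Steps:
p(W, d) = -3 + W (p(W, d) = (1 + W) - 4 = -3 + W)
y(H) = 0 (y(H) = (5 + (6 - H))*(-3 + 3) = (11 - H)*0 = 0)
f(c, Z) = 3*c (f(c, Z) = 0 + 3*c = 3*c)
f(-163, -163) - 1*29657 = 3*(-163) - 1*29657 = -489 - 29657 = -30146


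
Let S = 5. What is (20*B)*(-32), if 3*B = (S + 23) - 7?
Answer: -4480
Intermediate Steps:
B = 7 (B = ((5 + 23) - 7)/3 = (28 - 7)/3 = (1/3)*21 = 7)
(20*B)*(-32) = (20*7)*(-32) = 140*(-32) = -4480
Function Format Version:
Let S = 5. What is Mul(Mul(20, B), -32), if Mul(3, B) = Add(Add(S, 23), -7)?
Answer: -4480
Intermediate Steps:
B = 7 (B = Mul(Rational(1, 3), Add(Add(5, 23), -7)) = Mul(Rational(1, 3), Add(28, -7)) = Mul(Rational(1, 3), 21) = 7)
Mul(Mul(20, B), -32) = Mul(Mul(20, 7), -32) = Mul(140, -32) = -4480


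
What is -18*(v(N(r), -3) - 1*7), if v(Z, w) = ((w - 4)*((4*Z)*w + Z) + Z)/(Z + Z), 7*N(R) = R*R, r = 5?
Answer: -576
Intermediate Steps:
N(R) = R**2/7 (N(R) = (R*R)/7 = R**2/7)
v(Z, w) = (Z + (-4 + w)*(Z + 4*Z*w))/(2*Z) (v(Z, w) = ((-4 + w)*(4*Z*w + Z) + Z)/((2*Z)) = ((-4 + w)*(Z + 4*Z*w) + Z)*(1/(2*Z)) = (Z + (-4 + w)*(Z + 4*Z*w))*(1/(2*Z)) = (Z + (-4 + w)*(Z + 4*Z*w))/(2*Z))
-18*(v(N(r), -3) - 1*7) = -18*((-3/2 + 2*(-3)**2 - 15/2*(-3)) - 1*7) = -18*((-3/2 + 2*9 + 45/2) - 7) = -18*((-3/2 + 18 + 45/2) - 7) = -18*(39 - 7) = -18*32 = -576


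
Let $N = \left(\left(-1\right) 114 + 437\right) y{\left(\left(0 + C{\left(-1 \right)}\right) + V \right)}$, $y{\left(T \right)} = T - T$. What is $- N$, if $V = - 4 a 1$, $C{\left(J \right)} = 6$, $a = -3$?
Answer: $0$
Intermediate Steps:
$V = 12$ ($V = \left(-4\right) \left(-3\right) 1 = 12 \cdot 1 = 12$)
$y{\left(T \right)} = 0$
$N = 0$ ($N = \left(\left(-1\right) 114 + 437\right) 0 = \left(-114 + 437\right) 0 = 323 \cdot 0 = 0$)
$- N = \left(-1\right) 0 = 0$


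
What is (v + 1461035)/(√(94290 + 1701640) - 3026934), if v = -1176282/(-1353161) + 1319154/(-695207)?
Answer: -2080160660371360336722675/4309624495895845598650651 - 1374434104193458025*√1795930/8619248991791691197301302 ≈ -0.48289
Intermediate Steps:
v = -967268265420/940726999327 (v = -1176282*(-1/1353161) + 1319154*(-1/695207) = 1176282/1353161 - 1319154/695207 = -967268265420/940726999327 ≈ -1.0282)
(v + 1461035)/(√(94290 + 1701640) - 3026934) = (-967268265420/940726999327 + 1461035)/(√(94290 + 1701640) - 3026934) = 1374434104193458025/(940726999327*(√1795930 - 3026934)) = 1374434104193458025/(940726999327*(-3026934 + √1795930))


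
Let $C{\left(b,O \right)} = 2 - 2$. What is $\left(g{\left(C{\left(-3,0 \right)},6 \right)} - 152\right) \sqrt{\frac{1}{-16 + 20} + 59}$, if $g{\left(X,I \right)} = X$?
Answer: $- 76 \sqrt{237} \approx -1170.0$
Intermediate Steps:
$C{\left(b,O \right)} = 0$ ($C{\left(b,O \right)} = 2 - 2 = 0$)
$\left(g{\left(C{\left(-3,0 \right)},6 \right)} - 152\right) \sqrt{\frac{1}{-16 + 20} + 59} = \left(0 - 152\right) \sqrt{\frac{1}{-16 + 20} + 59} = - 152 \sqrt{\frac{1}{4} + 59} = - 152 \sqrt{\frac{237}{4}} = - 152 \frac{\sqrt{237}}{2} = - 76 \sqrt{237}$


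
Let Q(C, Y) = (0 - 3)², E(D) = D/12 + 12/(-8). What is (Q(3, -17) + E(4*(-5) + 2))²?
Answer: 36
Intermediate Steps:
E(D) = -3/2 + D/12 (E(D) = D*(1/12) + 12*(-⅛) = D/12 - 3/2 = -3/2 + D/12)
Q(C, Y) = 9 (Q(C, Y) = (-3)² = 9)
(Q(3, -17) + E(4*(-5) + 2))² = (9 + (-3/2 + (4*(-5) + 2)/12))² = (9 + (-3/2 + (-20 + 2)/12))² = (9 + (-3/2 + (1/12)*(-18)))² = (9 + (-3/2 - 3/2))² = (9 - 3)² = 6² = 36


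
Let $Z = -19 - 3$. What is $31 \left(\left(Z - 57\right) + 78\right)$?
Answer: $-31$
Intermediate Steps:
$Z = -22$ ($Z = -19 - 3 = -22$)
$31 \left(\left(Z - 57\right) + 78\right) = 31 \left(\left(-22 - 57\right) + 78\right) = 31 \left(-79 + 78\right) = 31 \left(-1\right) = -31$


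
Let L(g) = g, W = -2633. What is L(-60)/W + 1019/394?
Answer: 2706667/1037402 ≈ 2.6091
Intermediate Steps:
L(-60)/W + 1019/394 = -60/(-2633) + 1019/394 = -60*(-1/2633) + 1019*(1/394) = 60/2633 + 1019/394 = 2706667/1037402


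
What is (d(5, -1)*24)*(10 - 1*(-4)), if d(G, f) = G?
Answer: 1680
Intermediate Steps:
(d(5, -1)*24)*(10 - 1*(-4)) = (5*24)*(10 - 1*(-4)) = 120*(10 + 4) = 120*14 = 1680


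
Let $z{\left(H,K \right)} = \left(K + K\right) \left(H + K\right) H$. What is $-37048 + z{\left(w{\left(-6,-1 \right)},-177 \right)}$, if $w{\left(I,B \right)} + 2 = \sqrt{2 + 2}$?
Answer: $-37048$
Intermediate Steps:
$w{\left(I,B \right)} = 0$ ($w{\left(I,B \right)} = -2 + \sqrt{2 + 2} = -2 + \sqrt{4} = -2 + 2 = 0$)
$z{\left(H,K \right)} = 2 H K \left(H + K\right)$ ($z{\left(H,K \right)} = 2 K \left(H + K\right) H = 2 H K \left(H + K\right)$)
$-37048 + z{\left(w{\left(-6,-1 \right)},-177 \right)} = -37048 + 2 \cdot 0 \left(-177\right) \left(0 - 177\right) = -37048 + 2 \cdot 0 \left(-177\right) \left(-177\right) = -37048 + 0 = -37048$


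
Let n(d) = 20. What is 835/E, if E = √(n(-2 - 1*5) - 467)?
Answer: -835*I*√447/447 ≈ -39.494*I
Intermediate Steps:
E = I*√447 (E = √(20 - 467) = √(-447) = I*√447 ≈ 21.142*I)
835/E = 835/((I*√447)) = 835*(-I*√447/447) = -835*I*√447/447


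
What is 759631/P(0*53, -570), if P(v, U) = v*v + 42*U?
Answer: -759631/23940 ≈ -31.731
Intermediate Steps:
P(v, U) = v**2 + 42*U
759631/P(0*53, -570) = 759631/((0*53)**2 + 42*(-570)) = 759631/(0**2 - 23940) = 759631/(0 - 23940) = 759631/(-23940) = 759631*(-1/23940) = -759631/23940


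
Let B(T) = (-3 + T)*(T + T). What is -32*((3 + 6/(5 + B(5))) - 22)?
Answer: 15008/25 ≈ 600.32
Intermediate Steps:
B(T) = 2*T*(-3 + T) (B(T) = (-3 + T)*(2*T) = 2*T*(-3 + T))
-32*((3 + 6/(5 + B(5))) - 22) = -32*((3 + 6/(5 + 2*5*(-3 + 5))) - 22) = -32*((3 + 6/(5 + 2*5*2)) - 22) = -32*((3 + 6/(5 + 20)) - 22) = -32*((3 + 6/25) - 22) = -32*(81/25 - 22) = -32*(-469/25) = 15008/25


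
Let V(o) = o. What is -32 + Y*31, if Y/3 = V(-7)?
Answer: -683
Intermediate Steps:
Y = -21 (Y = 3*(-7) = -21)
-32 + Y*31 = -32 - 21*31 = -32 - 651 = -683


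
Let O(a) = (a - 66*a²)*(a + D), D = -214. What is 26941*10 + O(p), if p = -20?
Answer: 6451690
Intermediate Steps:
O(a) = (-214 + a)*(a - 66*a²) (O(a) = (a - 66*a²)*(a - 214) = (a - 66*a²)*(-214 + a) = (-214 + a)*(a - 66*a²))
26941*10 + O(p) = 26941*10 - 20*(-214 - 66*(-20)² + 14125*(-20)) = 269410 - 20*(-214 - 66*400 - 282500) = 269410 - 20*(-214 - 26400 - 282500) = 269410 - 20*(-309114) = 269410 + 6182280 = 6451690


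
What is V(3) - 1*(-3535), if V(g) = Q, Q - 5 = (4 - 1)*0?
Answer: 3540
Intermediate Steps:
Q = 5 (Q = 5 + (4 - 1)*0 = 5 + 3*0 = 5 + 0 = 5)
V(g) = 5
V(3) - 1*(-3535) = 5 - 1*(-3535) = 5 + 3535 = 3540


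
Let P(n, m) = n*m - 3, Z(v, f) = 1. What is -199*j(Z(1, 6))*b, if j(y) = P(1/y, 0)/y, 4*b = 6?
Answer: 1791/2 ≈ 895.50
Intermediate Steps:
b = 3/2 (b = (¼)*6 = 3/2 ≈ 1.5000)
P(n, m) = -3 + m*n (P(n, m) = m*n - 3 = -3 + m*n)
j(y) = -3/y (j(y) = (-3 + 0*(1/y))/y = (-3 + 0/y)/y = (-3 + 0)/y = -3/y)
-199*j(Z(1, 6))*b = -199*(-3/1)*3/2 = -199*(-3*1)*3/2 = -(-597)*3/2 = -199*(-9/2) = 1791/2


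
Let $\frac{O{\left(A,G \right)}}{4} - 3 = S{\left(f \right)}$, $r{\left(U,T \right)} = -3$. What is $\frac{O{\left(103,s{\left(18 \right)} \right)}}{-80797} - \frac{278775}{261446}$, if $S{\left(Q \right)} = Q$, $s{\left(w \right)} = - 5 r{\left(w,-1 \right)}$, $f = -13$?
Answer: $- \frac{22513725835}{21124052462} \approx -1.0658$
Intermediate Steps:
$s{\left(w \right)} = 15$ ($s{\left(w \right)} = \left(-5\right) \left(-3\right) = 15$)
$O{\left(A,G \right)} = -40$ ($O{\left(A,G \right)} = 12 + 4 \left(-13\right) = 12 - 52 = -40$)
$\frac{O{\left(103,s{\left(18 \right)} \right)}}{-80797} - \frac{278775}{261446} = - \frac{40}{-80797} - \frac{278775}{261446} = \left(-40\right) \left(- \frac{1}{80797}\right) - \frac{278775}{261446} = \frac{40}{80797} - \frac{278775}{261446} = - \frac{22513725835}{21124052462}$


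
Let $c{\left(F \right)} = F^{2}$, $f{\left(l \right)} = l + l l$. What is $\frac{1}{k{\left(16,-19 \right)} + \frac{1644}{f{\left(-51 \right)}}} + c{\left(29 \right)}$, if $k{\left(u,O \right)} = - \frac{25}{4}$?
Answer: $\frac{8012189}{9529} \approx 840.82$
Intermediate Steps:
$k{\left(u,O \right)} = - \frac{25}{4}$ ($k{\left(u,O \right)} = \left(-25\right) \frac{1}{4} = - \frac{25}{4}$)
$f{\left(l \right)} = l + l^{2}$
$\frac{1}{k{\left(16,-19 \right)} + \frac{1644}{f{\left(-51 \right)}}} + c{\left(29 \right)} = \frac{1}{- \frac{25}{4} + \frac{1644}{\left(-51\right) \left(1 - 51\right)}} + 29^{2} = \frac{1}{- \frac{25}{4} + \frac{1644}{\left(-51\right) \left(-50\right)}} + 841 = \frac{1}{- \frac{25}{4} + \frac{1644}{2550}} + 841 = \frac{1}{- \frac{25}{4} + 1644 \cdot \frac{1}{2550}} + 841 = \frac{1}{- \frac{25}{4} + \frac{274}{425}} + 841 = \frac{1}{- \frac{9529}{1700}} + 841 = - \frac{1700}{9529} + 841 = \frac{8012189}{9529}$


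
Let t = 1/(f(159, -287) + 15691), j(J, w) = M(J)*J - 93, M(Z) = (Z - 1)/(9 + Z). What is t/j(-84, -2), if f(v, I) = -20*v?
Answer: -5/11772851 ≈ -4.2471e-7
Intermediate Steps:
M(Z) = (-1 + Z)/(9 + Z)
j(J, w) = -93 + J*(-1 + J)/(9 + J) (j(J, w) = ((-1 + J)/(9 + J))*J - 93 = J*(-1 + J)/(9 + J) - 93 = -93 + J*(-1 + J)/(9 + J))
t = 1/12511 (t = 1/(-20*159 + 15691) = 1/(-3180 + 15691) = 1/12511 ≈ 7.9930e-5)
t/j(-84, -2) = 1/(12511*(((-837 + (-84)² - 94*(-84))/(9 - 84)))) = 1/(12511*(((-837 + 7056 + 7896)/(-75)))) = 1/(12511*((-1/75*14115))) = 1/(12511*(-941/5)) = (1/12511)*(-5/941) = -5/11772851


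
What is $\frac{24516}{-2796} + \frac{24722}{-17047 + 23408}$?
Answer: $- \frac{7235297}{1482113} \approx -4.8817$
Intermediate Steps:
$\frac{24516}{-2796} + \frac{24722}{-17047 + 23408} = 24516 \left(- \frac{1}{2796}\right) + \frac{24722}{6361} = - \frac{2043}{233} + 24722 \cdot \frac{1}{6361} = - \frac{2043}{233} + \frac{24722}{6361} = - \frac{7235297}{1482113}$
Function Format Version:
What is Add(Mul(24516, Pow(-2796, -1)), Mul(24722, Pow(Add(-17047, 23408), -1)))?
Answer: Rational(-7235297, 1482113) ≈ -4.8817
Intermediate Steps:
Add(Mul(24516, Pow(-2796, -1)), Mul(24722, Pow(Add(-17047, 23408), -1))) = Add(Mul(24516, Rational(-1, 2796)), Mul(24722, Pow(6361, -1))) = Add(Rational(-2043, 233), Mul(24722, Rational(1, 6361))) = Add(Rational(-2043, 233), Rational(24722, 6361)) = Rational(-7235297, 1482113)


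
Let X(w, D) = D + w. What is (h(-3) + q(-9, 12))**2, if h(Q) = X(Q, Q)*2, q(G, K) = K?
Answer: 0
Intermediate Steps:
h(Q) = 4*Q (h(Q) = (Q + Q)*2 = (2*Q)*2 = 4*Q)
(h(-3) + q(-9, 12))**2 = (4*(-3) + 12)**2 = (-12 + 12)**2 = 0**2 = 0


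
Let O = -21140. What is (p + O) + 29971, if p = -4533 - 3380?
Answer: 918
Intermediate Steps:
p = -7913
(p + O) + 29971 = (-7913 - 21140) + 29971 = -29053 + 29971 = 918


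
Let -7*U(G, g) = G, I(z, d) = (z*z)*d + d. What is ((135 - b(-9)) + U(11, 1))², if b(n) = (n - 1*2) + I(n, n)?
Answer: 38155329/49 ≈ 7.7868e+5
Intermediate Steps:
I(z, d) = d + d*z² (I(z, d) = z²*d + d = d*z² + d = d + d*z²)
U(G, g) = -G/7
b(n) = -2 + n + n*(1 + n²) (b(n) = (n - 1*2) + n*(1 + n²) = (n - 2) + n*(1 + n²) = (-2 + n) + n*(1 + n²) = -2 + n + n*(1 + n²))
((135 - b(-9)) + U(11, 1))² = ((135 - (-2 + (-9)³ + 2*(-9))) - ⅐*11)² = ((135 - (-2 - 729 - 18)) - 11/7)² = ((135 - 1*(-749)) - 11/7)² = ((135 + 749) - 11/7)² = (884 - 11/7)² = (6177/7)² = 38155329/49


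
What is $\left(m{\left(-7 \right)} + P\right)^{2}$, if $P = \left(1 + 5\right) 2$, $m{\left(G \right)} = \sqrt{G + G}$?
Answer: $\left(12 + i \sqrt{14}\right)^{2} \approx 130.0 + 89.8 i$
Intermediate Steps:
$m{\left(G \right)} = \sqrt{2} \sqrt{G}$ ($m{\left(G \right)} = \sqrt{2 G} = \sqrt{2} \sqrt{G}$)
$P = 12$ ($P = 6 \cdot 2 = 12$)
$\left(m{\left(-7 \right)} + P\right)^{2} = \left(\sqrt{2} \sqrt{-7} + 12\right)^{2} = \left(\sqrt{2} i \sqrt{7} + 12\right)^{2} = \left(i \sqrt{14} + 12\right)^{2} = \left(12 + i \sqrt{14}\right)^{2}$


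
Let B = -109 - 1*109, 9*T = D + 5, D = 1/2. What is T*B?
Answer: -1199/9 ≈ -133.22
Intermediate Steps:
D = ½ ≈ 0.50000
T = 11/18 (T = (½ + 5)/9 = (⅑)*(11/2) = 11/18 ≈ 0.61111)
B = -218 (B = -109 - 109 = -218)
T*B = (11/18)*(-218) = -1199/9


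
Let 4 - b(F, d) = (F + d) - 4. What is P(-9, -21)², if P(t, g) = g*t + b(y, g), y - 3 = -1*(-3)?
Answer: 44944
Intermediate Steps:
y = 6 (y = 3 - 1*(-3) = 3 + 3 = 6)
b(F, d) = 8 - F - d (b(F, d) = 4 - ((F + d) - 4) = 4 - (-4 + F + d) = 4 + (4 - F - d) = 8 - F - d)
P(t, g) = 2 - g + g*t (P(t, g) = g*t + (8 - 1*6 - g) = g*t + (8 - 6 - g) = g*t + (2 - g) = 2 - g + g*t)
P(-9, -21)² = (2 - 1*(-21) - 21*(-9))² = (2 + 21 + 189)² = 212² = 44944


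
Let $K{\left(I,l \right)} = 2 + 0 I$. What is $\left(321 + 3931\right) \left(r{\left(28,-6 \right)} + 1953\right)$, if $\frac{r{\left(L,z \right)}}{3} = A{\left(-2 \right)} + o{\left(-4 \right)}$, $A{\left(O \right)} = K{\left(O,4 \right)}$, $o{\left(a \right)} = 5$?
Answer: $8393448$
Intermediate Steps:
$K{\left(I,l \right)} = 2$ ($K{\left(I,l \right)} = 2 + 0 = 2$)
$A{\left(O \right)} = 2$
$r{\left(L,z \right)} = 21$ ($r{\left(L,z \right)} = 3 \left(2 + 5\right) = 3 \cdot 7 = 21$)
$\left(321 + 3931\right) \left(r{\left(28,-6 \right)} + 1953\right) = \left(321 + 3931\right) \left(21 + 1953\right) = 4252 \cdot 1974 = 8393448$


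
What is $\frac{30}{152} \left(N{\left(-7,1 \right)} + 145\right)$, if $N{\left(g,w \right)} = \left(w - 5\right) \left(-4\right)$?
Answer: $\frac{2415}{76} \approx 31.776$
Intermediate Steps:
$N{\left(g,w \right)} = 20 - 4 w$ ($N{\left(g,w \right)} = \left(-5 + w\right) \left(-4\right) = 20 - 4 w$)
$\frac{30}{152} \left(N{\left(-7,1 \right)} + 145\right) = \frac{30}{152} \left(\left(20 - 4\right) + 145\right) = 30 \cdot \frac{1}{152} \left(\left(20 - 4\right) + 145\right) = \frac{15 \left(16 + 145\right)}{76} = \frac{15}{76} \cdot 161 = \frac{2415}{76}$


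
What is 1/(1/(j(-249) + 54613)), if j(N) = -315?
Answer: 54298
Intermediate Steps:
1/(1/(j(-249) + 54613)) = 1/(1/(-315 + 54613)) = 1/(1/54298) = 54298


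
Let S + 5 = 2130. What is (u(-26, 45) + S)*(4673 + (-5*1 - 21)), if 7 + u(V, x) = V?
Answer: 9721524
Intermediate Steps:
u(V, x) = -7 + V
S = 2125 (S = -5 + 2130 = 2125)
(u(-26, 45) + S)*(4673 + (-5*1 - 21)) = ((-7 - 26) + 2125)*(4673 + (-5*1 - 21)) = (-33 + 2125)*(4673 + (-5 - 21)) = 2092*(4673 - 26) = 2092*4647 = 9721524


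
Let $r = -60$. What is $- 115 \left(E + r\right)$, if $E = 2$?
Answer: $6670$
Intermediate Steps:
$- 115 \left(E + r\right) = - 115 \left(2 - 60\right) = \left(-115\right) \left(-58\right) = 6670$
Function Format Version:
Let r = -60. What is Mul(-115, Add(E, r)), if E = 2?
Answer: 6670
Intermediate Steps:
Mul(-115, Add(E, r)) = Mul(-115, Add(2, -60)) = Mul(-115, -58) = 6670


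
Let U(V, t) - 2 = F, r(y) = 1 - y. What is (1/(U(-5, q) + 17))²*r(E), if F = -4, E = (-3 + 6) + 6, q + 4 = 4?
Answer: -8/225 ≈ -0.035556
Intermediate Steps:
q = 0 (q = -4 + 4 = 0)
E = 9 (E = 3 + 6 = 9)
U(V, t) = -2 (U(V, t) = 2 - 4 = -2)
(1/(U(-5, q) + 17))²*r(E) = (1/(-2 + 17))²*(1 - 1*9) = (1/15)²*(1 - 9) = (1/15)²*(-8) = (1/225)*(-8) = -8/225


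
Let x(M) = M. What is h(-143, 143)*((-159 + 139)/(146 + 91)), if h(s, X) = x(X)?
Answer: -2860/237 ≈ -12.068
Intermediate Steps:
h(s, X) = X
h(-143, 143)*((-159 + 139)/(146 + 91)) = 143*((-159 + 139)/(146 + 91)) = 143*(-20/237) = -2860/237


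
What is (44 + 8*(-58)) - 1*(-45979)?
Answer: 45559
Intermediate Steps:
(44 + 8*(-58)) - 1*(-45979) = (44 - 464) + 45979 = -420 + 45979 = 45559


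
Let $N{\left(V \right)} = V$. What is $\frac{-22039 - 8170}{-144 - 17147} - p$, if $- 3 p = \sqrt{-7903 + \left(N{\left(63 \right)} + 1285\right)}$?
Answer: $\frac{30209}{17291} + \frac{i \sqrt{6555}}{3} \approx 1.7471 + 26.988 i$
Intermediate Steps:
$p = - \frac{i \sqrt{6555}}{3}$ ($p = - \frac{\sqrt{-7903 + \left(63 + 1285\right)}}{3} = - \frac{\sqrt{-7903 + 1348}}{3} = - \frac{\sqrt{-6555}}{3} = - \frac{i \sqrt{6555}}{3} \approx - 26.988 i$)
$\frac{-22039 - 8170}{-144 - 17147} - p = \frac{-22039 - 8170}{-144 - 17147} - - \frac{i \sqrt{6555}}{3} = - \frac{30209}{-17291} + \frac{i \sqrt{6555}}{3} = \left(-30209\right) \left(- \frac{1}{17291}\right) + \frac{i \sqrt{6555}}{3} = \frac{30209}{17291} + \frac{i \sqrt{6555}}{3}$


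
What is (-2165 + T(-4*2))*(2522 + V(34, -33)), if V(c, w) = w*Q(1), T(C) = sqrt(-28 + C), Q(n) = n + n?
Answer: -5317240 + 14736*I ≈ -5.3172e+6 + 14736.0*I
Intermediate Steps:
Q(n) = 2*n
V(c, w) = 2*w (V(c, w) = w*(2*1) = w*2 = 2*w)
(-2165 + T(-4*2))*(2522 + V(34, -33)) = (-2165 + sqrt(-28 - 4*2))*(2522 + 2*(-33)) = (-2165 + sqrt(-28 - 8))*(2522 - 66) = (-2165 + sqrt(-36))*2456 = (-2165 + 6*I)*2456 = -5317240 + 14736*I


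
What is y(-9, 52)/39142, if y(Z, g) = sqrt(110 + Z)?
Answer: sqrt(101)/39142 ≈ 0.00025675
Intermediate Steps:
y(-9, 52)/39142 = sqrt(110 - 9)/39142 = sqrt(101)*(1/39142) = sqrt(101)/39142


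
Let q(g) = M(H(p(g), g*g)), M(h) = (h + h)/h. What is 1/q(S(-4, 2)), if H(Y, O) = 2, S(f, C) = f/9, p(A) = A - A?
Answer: ½ ≈ 0.50000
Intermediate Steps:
p(A) = 0
S(f, C) = f/9 (S(f, C) = f*(⅑) = f/9)
M(h) = 2 (M(h) = (2*h)/h = 2)
q(g) = 2
1/q(S(-4, 2)) = 1/2 = ½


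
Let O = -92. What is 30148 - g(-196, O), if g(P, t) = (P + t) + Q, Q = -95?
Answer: 30531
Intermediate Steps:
g(P, t) = -95 + P + t (g(P, t) = (P + t) - 95 = -95 + P + t)
30148 - g(-196, O) = 30148 - (-95 - 196 - 92) = 30148 - 1*(-383) = 30148 + 383 = 30531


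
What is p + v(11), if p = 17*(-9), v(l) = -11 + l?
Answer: -153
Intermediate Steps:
p = -153
p + v(11) = -153 + (-11 + 11) = -153 + 0 = -153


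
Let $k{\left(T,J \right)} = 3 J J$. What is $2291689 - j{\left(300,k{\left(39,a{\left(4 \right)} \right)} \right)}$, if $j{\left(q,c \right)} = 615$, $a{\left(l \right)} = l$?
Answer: $2291074$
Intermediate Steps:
$k{\left(T,J \right)} = 3 J^{2}$
$2291689 - j{\left(300,k{\left(39,a{\left(4 \right)} \right)} \right)} = 2291689 - 615 = 2291074$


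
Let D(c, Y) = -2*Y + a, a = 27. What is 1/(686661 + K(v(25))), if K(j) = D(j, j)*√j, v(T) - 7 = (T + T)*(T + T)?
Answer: 686661/409153815238 + 4987*√2507/409153815238 ≈ 2.2885e-6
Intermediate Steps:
D(c, Y) = 27 - 2*Y (D(c, Y) = -2*Y + 27 = 27 - 2*Y)
v(T) = 7 + 4*T² (v(T) = 7 + (T + T)*(T + T) = 7 + (2*T)*(2*T) = 7 + 4*T²)
K(j) = √j*(27 - 2*j) (K(j) = (27 - 2*j)*√j = √j*(27 - 2*j))
1/(686661 + K(v(25))) = 1/(686661 + √(7 + 4*25²)*(27 - 2*(7 + 4*25²))) = 1/(686661 + √(7 + 4*625)*(27 - 2*(7 + 4*625))) = 1/(686661 + √(7 + 2500)*(27 - 2*(7 + 2500))) = 1/(686661 + √2507*(27 - 2*2507)) = 1/(686661 + √2507*(27 - 5014)) = 1/(686661 + √2507*(-4987)) = 1/(686661 - 4987*√2507)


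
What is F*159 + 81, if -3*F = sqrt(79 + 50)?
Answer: 81 - 53*sqrt(129) ≈ -520.96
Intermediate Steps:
F = -sqrt(129)/3 (F = -sqrt(79 + 50)/3 = -sqrt(129)/3 ≈ -3.7859)
F*159 + 81 = -sqrt(129)/3*159 + 81 = -53*sqrt(129) + 81 = 81 - 53*sqrt(129)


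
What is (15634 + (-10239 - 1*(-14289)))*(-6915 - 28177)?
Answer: -690750928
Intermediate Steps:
(15634 + (-10239 - 1*(-14289)))*(-6915 - 28177) = (15634 + (-10239 + 14289))*(-35092) = (15634 + 4050)*(-35092) = 19684*(-35092) = -690750928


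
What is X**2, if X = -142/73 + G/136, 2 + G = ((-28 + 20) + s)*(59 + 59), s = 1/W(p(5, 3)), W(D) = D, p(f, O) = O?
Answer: 3556996/47961 ≈ 74.164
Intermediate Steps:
s = 1/3 ≈ 0.33333
G = -2720/3 (G = -2 + ((-28 + 20) + 1/3)*(59 + 59) = -2 + (-8 + 1/3)*118 = -2 - 23/3*118 = -2 - 2714/3 = -2720/3 ≈ -906.67)
X = -1886/219 (X = -142/73 - 2720/3/136 = -142*1/73 - 2720/3*1/136 = -142/73 - 20/3 = -1886/219 ≈ -8.6119)
X**2 = (-1886/219)**2 = 3556996/47961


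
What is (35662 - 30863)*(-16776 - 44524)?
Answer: -294178700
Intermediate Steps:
(35662 - 30863)*(-16776 - 44524) = 4799*(-61300) = -294178700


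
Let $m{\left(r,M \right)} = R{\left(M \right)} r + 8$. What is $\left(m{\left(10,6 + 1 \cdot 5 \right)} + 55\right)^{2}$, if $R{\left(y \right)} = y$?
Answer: $29929$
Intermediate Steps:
$m{\left(r,M \right)} = 8 + M r$ ($m{\left(r,M \right)} = M r + 8 = 8 + M r$)
$\left(m{\left(10,6 + 1 \cdot 5 \right)} + 55\right)^{2} = \left(\left(8 + \left(6 + 1 \cdot 5\right) 10\right) + 55\right)^{2} = \left(\left(8 + \left(6 + 5\right) 10\right) + 55\right)^{2} = \left(\left(8 + 11 \cdot 10\right) + 55\right)^{2} = \left(\left(8 + 110\right) + 55\right)^{2} = \left(118 + 55\right)^{2} = 173^{2} = 29929$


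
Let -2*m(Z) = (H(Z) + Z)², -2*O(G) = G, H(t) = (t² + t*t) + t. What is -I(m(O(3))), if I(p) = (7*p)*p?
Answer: -567/64 ≈ -8.8594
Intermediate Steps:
H(t) = t + 2*t² (H(t) = (t² + t²) + t = 2*t² + t = t + 2*t²)
O(G) = -G/2
m(Z) = -(Z + Z*(1 + 2*Z))²/2 (m(Z) = -(Z*(1 + 2*Z) + Z)²/2 = -(Z + Z*(1 + 2*Z))²/2)
I(p) = 7*p²
-I(m(O(3))) = -7*(-2*(-½*3)²*(1 - ½*3)²)² = -7*(-2*(-3/2)²*(1 - 3/2)²)² = -7*(-2*9/4*(-½)²)² = -7*(-2*9/4*¼)² = -7*(-9/8)² = -7*81/64 = -1*567/64 = -567/64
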